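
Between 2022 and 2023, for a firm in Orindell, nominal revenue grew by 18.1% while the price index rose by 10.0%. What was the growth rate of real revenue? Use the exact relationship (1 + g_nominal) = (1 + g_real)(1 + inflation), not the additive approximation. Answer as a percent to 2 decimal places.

7.36%

(1 + g_nom) = (1 + g_real)(1 + π), so g_real = 1.1810 / 1.1000 − 1 = 0.07364.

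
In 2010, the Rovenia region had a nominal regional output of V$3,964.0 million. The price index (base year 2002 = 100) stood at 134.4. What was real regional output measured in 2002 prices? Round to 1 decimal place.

V$2,949.4 million

Real regional output = Nominal / (price index/100) = 3964.0 / 1.344 = 2949.40.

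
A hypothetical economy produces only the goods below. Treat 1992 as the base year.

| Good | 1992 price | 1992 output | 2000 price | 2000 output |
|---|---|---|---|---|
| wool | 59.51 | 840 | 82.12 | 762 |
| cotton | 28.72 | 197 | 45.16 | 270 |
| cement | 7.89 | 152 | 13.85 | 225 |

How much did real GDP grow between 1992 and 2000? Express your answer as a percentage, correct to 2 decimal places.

-3.46%

Real GDP 1992 = Nominal GDP 1992 = 59.51·840 + 28.72·197 + 7.89·152 = 56845.52.
Real GDP 2000 (at 1992 prices) = 59.51·762 + 28.72·270 + 7.89·225 = 54876.27.
Real growth = 54876.27/56845.52 − 1 = -0.0346.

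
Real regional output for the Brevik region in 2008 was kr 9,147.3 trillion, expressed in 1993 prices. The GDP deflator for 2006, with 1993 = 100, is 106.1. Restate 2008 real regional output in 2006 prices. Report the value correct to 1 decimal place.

Real regional output in 2006 prices = Real regional output in 1993 prices × (P_2006/P_1993) = 9147.3 × 1.061 = 9705.29.

kr 9,705.3 trillion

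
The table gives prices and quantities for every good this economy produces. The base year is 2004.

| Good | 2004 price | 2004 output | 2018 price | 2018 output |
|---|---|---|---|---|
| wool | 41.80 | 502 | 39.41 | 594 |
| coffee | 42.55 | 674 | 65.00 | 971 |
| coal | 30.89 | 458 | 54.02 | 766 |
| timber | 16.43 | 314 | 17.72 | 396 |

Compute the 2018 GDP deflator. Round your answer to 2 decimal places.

140.09

Nominal GDP 2018 = 39.41·594 + 65.00·971 + 54.02·766 + 17.72·396 = 134920.98.
Real GDP 2018 (at 2004 prices) = 41.80·594 + 42.55·971 + 30.89·766 + 16.43·396 = 96313.27.
Deflator = Nominal/Real × 100 = 134920.98/96313.27 × 100 = 140.086.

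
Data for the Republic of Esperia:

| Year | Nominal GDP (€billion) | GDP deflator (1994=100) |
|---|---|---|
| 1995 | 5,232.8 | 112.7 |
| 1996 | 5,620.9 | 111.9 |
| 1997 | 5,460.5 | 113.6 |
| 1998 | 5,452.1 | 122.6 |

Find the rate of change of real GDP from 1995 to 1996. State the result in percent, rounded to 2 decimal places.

Real GDP 1995 = 5232.8/1.127 = 4643.12.
Real GDP 1996 = 5620.9/1.119 = 5023.15.
Change = 5023.15/4643.12 − 1 = 0.0818.

8.18%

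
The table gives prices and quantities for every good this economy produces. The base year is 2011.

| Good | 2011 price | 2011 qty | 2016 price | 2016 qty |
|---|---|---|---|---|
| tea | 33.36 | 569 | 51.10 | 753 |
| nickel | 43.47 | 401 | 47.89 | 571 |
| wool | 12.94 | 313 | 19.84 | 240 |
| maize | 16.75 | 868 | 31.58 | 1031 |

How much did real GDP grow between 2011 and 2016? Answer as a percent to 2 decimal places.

27.84%

Real GDP 2011 = Nominal GDP 2011 = 33.36·569 + 43.47·401 + 12.94·313 + 16.75·868 = 55002.53.
Real GDP 2016 (at 2011 prices) = 33.36·753 + 43.47·571 + 12.94·240 + 16.75·1031 = 70316.30.
Real growth = 70316.30/55002.53 − 1 = 0.2784.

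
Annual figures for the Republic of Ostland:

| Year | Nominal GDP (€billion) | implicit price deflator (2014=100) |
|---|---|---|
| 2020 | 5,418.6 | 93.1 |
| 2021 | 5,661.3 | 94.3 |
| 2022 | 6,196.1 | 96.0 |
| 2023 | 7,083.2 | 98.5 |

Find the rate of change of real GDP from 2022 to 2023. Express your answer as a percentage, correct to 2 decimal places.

11.42%

Real GDP 2022 = 6196.1/0.960 = 6454.27.
Real GDP 2023 = 7083.2/0.985 = 7191.07.
Change = 7191.07/6454.27 − 1 = 0.1142.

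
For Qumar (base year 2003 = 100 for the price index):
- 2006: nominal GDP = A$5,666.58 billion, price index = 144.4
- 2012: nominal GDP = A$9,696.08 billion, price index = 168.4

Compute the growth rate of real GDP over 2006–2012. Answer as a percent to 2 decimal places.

Deflate each year: 2006 → 5666.58/1.444 = 3924.22; 2012 → 9696.08/1.684 = 5757.77.
So real GDP changed by 5757.77/3924.22 − 1 = 0.4672, i.e. 46.72%.

46.72%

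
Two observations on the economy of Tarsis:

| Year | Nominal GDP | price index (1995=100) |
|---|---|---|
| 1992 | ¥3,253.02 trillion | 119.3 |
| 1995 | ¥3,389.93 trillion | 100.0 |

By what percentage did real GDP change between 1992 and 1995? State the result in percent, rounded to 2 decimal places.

24.32%

Deflate each year: 1992 → 3253.02/1.193 = 2726.76; 1995 → 3389.93/1.000 = 3389.93.
So real GDP changed by 3389.93/2726.76 − 1 = 0.2432, i.e. 24.32%.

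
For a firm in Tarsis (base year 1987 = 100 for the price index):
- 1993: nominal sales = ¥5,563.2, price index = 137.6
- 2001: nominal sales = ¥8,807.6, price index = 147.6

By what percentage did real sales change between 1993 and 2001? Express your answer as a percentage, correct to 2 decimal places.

Real sales 1993 = 5563.2 / 1.376 = 4043.02.
Real sales 2001 = 8807.6 / 1.476 = 5967.21.
Real growth = 5967.21 / 4043.02 − 1 = 0.4759.

47.59%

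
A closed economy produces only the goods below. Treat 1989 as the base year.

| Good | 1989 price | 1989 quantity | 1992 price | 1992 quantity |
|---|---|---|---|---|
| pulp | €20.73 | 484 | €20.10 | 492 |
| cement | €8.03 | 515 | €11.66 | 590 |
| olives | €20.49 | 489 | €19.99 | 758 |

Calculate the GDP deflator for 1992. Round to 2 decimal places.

Nominal GDP 1992 = 20.10·492 + 11.66·590 + 19.99·758 = 31921.02.
Real GDP 1992 (at 1989 prices) = 20.73·492 + 8.03·590 + 20.49·758 = 30468.28.
Deflator = Nominal/Real × 100 = 31921.02/30468.28 × 100 = 104.768.

104.77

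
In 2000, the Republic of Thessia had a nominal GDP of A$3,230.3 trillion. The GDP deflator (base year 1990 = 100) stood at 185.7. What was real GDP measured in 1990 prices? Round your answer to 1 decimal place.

A$1,739.5 trillion

Real GDP = Nominal / (GDP deflator/100) = 3230.3 / 1.857 = 1739.53.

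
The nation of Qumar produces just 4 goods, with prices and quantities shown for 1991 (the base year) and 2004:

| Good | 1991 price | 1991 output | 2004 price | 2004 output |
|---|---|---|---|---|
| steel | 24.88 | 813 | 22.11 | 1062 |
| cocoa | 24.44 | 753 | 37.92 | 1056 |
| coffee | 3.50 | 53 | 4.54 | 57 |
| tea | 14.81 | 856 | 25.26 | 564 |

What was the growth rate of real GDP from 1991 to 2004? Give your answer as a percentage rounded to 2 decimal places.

Real GDP 1991 = Nominal GDP 1991 = 24.88·813 + 24.44·753 + 3.50·53 + 14.81·856 = 51493.62.
Real GDP 2004 (at 1991 prices) = 24.88·1062 + 24.44·1056 + 3.50·57 + 14.81·564 = 60783.54.
Real growth = 60783.54/51493.62 − 1 = 0.1804.

18.04%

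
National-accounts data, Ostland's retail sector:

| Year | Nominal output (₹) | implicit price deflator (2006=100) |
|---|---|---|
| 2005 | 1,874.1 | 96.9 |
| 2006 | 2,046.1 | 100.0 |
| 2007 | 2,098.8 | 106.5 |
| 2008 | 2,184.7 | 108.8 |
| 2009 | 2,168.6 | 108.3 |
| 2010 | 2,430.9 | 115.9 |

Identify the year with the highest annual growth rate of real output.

2006

2006: real = 2046.1/1.000 = 2046.10; growth vs 2005 (1934.06) = 5.79%.
2007: real = 2098.8/1.065 = 1970.70; growth vs 2006 (2046.10) = -3.69%.
2008: real = 2184.7/1.088 = 2008.00; growth vs 2007 (1970.70) = 1.89%.
2009: real = 2168.6/1.083 = 2002.40; growth vs 2008 (2008.00) = -0.28%.
2010: real = 2430.9/1.159 = 2097.41; growth vs 2009 (2002.40) = 4.74%.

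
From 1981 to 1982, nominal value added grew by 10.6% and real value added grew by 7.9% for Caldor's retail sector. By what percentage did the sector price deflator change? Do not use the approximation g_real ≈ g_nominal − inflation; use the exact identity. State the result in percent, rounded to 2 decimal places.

(1 + g_nom) = (1 + g_real)(1 + π), so π = 1.1060 / 1.0790 − 1 = 0.02502.

2.50%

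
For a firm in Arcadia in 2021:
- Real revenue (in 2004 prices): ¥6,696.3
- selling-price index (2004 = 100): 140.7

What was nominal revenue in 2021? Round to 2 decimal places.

¥9,421.69

Nominal revenue = Real × (selling-price index/100) = 6696.3 × 1.407 = 9421.69.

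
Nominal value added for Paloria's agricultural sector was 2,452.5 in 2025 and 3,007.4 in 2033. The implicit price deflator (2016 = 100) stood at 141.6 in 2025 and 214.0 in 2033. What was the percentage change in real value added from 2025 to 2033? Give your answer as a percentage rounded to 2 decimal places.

-18.86%

Real value added 2025 = 2452.5 / 1.416 = 1731.99.
Real value added 2033 = 3007.4 / 2.140 = 1405.33.
Real growth = 1405.33 / 1731.99 − 1 = -0.1886.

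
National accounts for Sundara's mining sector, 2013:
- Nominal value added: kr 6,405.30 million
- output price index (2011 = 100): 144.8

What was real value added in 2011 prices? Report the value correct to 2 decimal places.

kr 4,423.55 million

Real value added = Nominal / (output price index/100) = 6405.30 / 1.448 = 4423.55.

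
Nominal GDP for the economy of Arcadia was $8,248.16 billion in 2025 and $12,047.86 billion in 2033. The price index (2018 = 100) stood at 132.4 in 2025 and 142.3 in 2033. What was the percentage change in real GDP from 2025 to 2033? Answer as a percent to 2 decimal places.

35.91%

Real GDP 2025 = 8248.16 / 1.324 = 6229.73.
Real GDP 2033 = 12047.86 / 1.423 = 8466.52.
Real growth = 8466.52 / 6229.73 − 1 = 0.3591.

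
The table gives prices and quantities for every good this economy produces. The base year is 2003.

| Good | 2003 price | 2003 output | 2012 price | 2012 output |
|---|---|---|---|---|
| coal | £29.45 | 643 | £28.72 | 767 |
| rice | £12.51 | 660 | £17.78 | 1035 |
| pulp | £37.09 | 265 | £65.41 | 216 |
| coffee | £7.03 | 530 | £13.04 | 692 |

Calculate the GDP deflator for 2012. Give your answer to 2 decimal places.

Nominal GDP 2012 = 28.72·767 + 17.78·1035 + 65.41·216 + 13.04·692 = 63582.78.
Real GDP 2012 (at 2003 prices) = 29.45·767 + 12.51·1035 + 37.09·216 + 7.03·692 = 48412.20.
Deflator = Nominal/Real × 100 = 63582.78/48412.20 × 100 = 131.336.

131.34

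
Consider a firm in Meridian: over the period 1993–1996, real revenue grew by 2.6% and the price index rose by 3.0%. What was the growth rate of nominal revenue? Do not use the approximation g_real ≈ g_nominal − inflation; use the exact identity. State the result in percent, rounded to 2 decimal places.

5.68%

(1 + g_nom) = (1 + g_real)(1 + π) = 1.0260 × 1.0300 = 1.05678.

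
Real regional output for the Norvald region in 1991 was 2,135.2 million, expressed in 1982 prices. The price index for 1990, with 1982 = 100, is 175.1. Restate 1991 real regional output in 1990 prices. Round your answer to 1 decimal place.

Real regional output in 1990 prices = Real regional output in 1982 prices × (P_1990/P_1982) = 2135.2 × 1.751 = 3738.74.

3,738.7 million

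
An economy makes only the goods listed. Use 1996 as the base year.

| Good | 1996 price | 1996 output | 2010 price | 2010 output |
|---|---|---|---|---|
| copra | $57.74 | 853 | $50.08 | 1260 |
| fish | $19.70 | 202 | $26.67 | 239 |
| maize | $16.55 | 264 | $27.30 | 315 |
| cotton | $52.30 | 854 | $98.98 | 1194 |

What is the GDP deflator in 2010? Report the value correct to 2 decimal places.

135.24

Nominal GDP 2010 = 50.08·1260 + 26.67·239 + 27.30·315 + 98.98·1194 = 196256.55.
Real GDP 2010 (at 1996 prices) = 57.74·1260 + 19.70·239 + 16.55·315 + 52.30·1194 = 145120.15.
Deflator = Nominal/Real × 100 = 196256.55/145120.15 × 100 = 135.237.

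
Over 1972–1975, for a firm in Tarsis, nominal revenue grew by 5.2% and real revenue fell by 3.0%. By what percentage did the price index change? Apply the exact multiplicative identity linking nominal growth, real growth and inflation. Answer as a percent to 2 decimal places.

(1 + g_nom) = (1 + g_real)(1 + π), so π = 1.0520 / 0.9700 − 1 = 0.08454.

8.45%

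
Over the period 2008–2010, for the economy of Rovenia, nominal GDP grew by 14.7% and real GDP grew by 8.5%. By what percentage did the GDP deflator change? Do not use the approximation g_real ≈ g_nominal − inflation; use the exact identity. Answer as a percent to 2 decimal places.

(1 + g_nom) = (1 + g_real)(1 + π), so π = 1.1470 / 1.0850 − 1 = 0.05714.

5.71%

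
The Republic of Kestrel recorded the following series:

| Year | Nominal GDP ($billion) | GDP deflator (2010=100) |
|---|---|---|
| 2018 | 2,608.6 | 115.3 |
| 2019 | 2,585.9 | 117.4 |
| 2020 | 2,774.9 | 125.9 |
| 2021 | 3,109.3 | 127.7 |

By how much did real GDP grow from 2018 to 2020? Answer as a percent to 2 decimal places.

-2.58%

Real GDP 2018 = 2608.6/1.153 = 2262.45.
Real GDP 2020 = 2774.9/1.259 = 2204.05.
Change = 2204.05/2262.45 − 1 = -0.0258.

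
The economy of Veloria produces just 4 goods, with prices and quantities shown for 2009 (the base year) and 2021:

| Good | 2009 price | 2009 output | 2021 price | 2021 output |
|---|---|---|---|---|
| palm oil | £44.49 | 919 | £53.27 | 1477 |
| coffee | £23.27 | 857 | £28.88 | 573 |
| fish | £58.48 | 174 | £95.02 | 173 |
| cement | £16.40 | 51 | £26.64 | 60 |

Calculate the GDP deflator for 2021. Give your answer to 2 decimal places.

125.65

Nominal GDP 2021 = 53.27·1477 + 28.88·573 + 95.02·173 + 26.64·60 = 113264.89.
Real GDP 2021 (at 2009 prices) = 44.49·1477 + 23.27·573 + 58.48·173 + 16.40·60 = 90146.48.
Deflator = Nominal/Real × 100 = 113264.89/90146.48 × 100 = 125.645.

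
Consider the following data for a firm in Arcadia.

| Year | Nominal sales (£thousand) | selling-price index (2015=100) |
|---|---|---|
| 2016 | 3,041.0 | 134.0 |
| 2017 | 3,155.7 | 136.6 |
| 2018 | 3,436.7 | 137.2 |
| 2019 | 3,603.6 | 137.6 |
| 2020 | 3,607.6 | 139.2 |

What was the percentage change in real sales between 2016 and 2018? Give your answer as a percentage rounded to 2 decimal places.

Real sales 2016 = 3041.0/1.340 = 2269.40.
Real sales 2018 = 3436.7/1.372 = 2504.88.
Change = 2504.88/2269.40 − 1 = 0.1038.

10.38%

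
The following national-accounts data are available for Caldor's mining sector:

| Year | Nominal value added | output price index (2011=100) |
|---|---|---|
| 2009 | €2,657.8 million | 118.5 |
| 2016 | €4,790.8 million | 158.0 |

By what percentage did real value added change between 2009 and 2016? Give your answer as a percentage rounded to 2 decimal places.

35.19%

Real value added 2009 = 2657.8 / 1.185 = 2242.87.
Real value added 2016 = 4790.8 / 1.580 = 3032.15.
Real growth = 3032.15 / 2242.87 − 1 = 0.3519.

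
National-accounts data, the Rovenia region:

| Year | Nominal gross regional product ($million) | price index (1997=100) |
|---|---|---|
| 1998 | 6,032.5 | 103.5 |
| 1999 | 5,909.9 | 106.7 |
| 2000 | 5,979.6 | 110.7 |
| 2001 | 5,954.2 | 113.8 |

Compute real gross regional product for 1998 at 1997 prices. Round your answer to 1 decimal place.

$5,828.5 million

Real gross regional product 1998 = 6032.5 / 1.035 = 5828.50.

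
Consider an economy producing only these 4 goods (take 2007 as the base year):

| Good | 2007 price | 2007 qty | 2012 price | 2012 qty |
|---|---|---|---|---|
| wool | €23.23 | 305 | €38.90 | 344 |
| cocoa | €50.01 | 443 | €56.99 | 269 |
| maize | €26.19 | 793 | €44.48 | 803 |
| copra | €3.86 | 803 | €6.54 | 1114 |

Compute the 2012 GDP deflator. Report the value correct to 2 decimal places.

Nominal GDP 2012 = 38.90·344 + 56.99·269 + 44.48·803 + 6.54·1114 = 71714.91.
Real GDP 2012 (at 2007 prices) = 23.23·344 + 50.01·269 + 26.19·803 + 3.86·1114 = 46774.42.
Deflator = Nominal/Real × 100 = 71714.91/46774.42 × 100 = 153.321.

153.32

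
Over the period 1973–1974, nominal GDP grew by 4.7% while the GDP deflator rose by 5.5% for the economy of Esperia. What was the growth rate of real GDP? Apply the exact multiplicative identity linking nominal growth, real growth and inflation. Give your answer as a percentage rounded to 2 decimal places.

(1 + g_nom) = (1 + g_real)(1 + π), so g_real = 1.0470 / 1.0550 − 1 = -0.00758.

-0.76%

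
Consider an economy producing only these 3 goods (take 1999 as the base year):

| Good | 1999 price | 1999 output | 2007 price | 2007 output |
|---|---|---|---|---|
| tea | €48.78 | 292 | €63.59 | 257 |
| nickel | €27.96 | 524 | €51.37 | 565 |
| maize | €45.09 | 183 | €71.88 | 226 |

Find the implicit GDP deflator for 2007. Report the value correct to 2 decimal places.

159.93

Nominal GDP 2007 = 63.59·257 + 51.37·565 + 71.88·226 = 61611.56.
Real GDP 2007 (at 1999 prices) = 48.78·257 + 27.96·565 + 45.09·226 = 38524.20.
Deflator = Nominal/Real × 100 = 61611.56/38524.20 × 100 = 159.929.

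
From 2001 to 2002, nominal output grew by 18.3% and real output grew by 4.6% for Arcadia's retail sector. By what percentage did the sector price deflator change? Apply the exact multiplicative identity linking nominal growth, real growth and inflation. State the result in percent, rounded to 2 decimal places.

13.10%

(1 + g_nom) = (1 + g_real)(1 + π), so π = 1.1830 / 1.0460 − 1 = 0.13098.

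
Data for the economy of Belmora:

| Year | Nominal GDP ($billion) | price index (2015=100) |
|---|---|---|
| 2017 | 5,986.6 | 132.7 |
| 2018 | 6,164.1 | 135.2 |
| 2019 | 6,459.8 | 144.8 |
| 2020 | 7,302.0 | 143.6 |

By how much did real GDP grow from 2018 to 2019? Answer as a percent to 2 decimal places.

Real GDP 2018 = 6164.1/1.352 = 4559.25.
Real GDP 2019 = 6459.8/1.448 = 4461.19.
Change = 4461.19/4559.25 − 1 = -0.0215.

-2.15%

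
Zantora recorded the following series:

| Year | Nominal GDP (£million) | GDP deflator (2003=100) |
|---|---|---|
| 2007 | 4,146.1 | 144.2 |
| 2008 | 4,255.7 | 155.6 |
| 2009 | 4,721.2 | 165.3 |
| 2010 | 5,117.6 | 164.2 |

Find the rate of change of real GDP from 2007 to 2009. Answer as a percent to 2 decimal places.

-0.66%

Real GDP 2007 = 4146.1/1.442 = 2875.24.
Real GDP 2009 = 4721.2/1.653 = 2856.14.
Change = 2856.14/2875.24 − 1 = -0.0066.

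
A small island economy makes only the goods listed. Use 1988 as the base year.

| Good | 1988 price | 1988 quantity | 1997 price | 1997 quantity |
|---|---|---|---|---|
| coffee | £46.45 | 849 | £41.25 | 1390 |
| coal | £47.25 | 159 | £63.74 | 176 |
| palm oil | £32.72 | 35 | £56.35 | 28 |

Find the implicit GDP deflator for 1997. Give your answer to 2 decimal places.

Nominal GDP 1997 = 41.25·1390 + 63.74·176 + 56.35·28 = 70133.54.
Real GDP 1997 (at 1988 prices) = 46.45·1390 + 47.25·176 + 32.72·28 = 73797.66.
Deflator = Nominal/Real × 100 = 70133.54/73797.66 × 100 = 95.035.

95.03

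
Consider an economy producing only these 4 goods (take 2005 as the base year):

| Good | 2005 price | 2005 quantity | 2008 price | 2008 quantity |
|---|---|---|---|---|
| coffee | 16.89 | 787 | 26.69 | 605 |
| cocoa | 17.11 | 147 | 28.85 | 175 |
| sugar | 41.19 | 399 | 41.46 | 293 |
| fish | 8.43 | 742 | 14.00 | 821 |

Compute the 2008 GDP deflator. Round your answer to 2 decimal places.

139.24

Nominal GDP 2008 = 26.69·605 + 28.85·175 + 41.46·293 + 14.00·821 = 44837.98.
Real GDP 2008 (at 2005 prices) = 16.89·605 + 17.11·175 + 41.19·293 + 8.43·821 = 32202.40.
Deflator = Nominal/Real × 100 = 44837.98/32202.40 × 100 = 139.238.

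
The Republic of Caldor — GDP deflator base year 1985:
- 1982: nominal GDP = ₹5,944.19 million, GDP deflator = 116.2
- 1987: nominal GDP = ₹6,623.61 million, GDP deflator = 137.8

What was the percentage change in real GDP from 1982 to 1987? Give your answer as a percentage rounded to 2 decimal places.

Real GDP 1982 = 5944.19 / 1.162 = 5115.48.
Real GDP 1987 = 6623.61 / 1.378 = 4806.68.
Real growth = 4806.68 / 5115.48 − 1 = -0.0604.

-6.04%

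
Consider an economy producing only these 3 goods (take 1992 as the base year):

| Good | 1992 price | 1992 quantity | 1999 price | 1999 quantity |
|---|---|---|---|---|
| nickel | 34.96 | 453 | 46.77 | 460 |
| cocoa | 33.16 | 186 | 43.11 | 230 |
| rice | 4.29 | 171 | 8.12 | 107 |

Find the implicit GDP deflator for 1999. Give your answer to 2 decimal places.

Nominal GDP 1999 = 46.77·460 + 43.11·230 + 8.12·107 = 32298.34.
Real GDP 1999 (at 1992 prices) = 34.96·460 + 33.16·230 + 4.29·107 = 24167.43.
Deflator = Nominal/Real × 100 = 32298.34/24167.43 × 100 = 133.644.

133.64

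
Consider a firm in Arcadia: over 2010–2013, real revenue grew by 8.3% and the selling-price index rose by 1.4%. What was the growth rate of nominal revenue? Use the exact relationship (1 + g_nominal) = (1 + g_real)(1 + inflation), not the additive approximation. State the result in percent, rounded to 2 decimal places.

(1 + g_nom) = (1 + g_real)(1 + π) = 1.0830 × 1.0140 = 1.09816.

9.82%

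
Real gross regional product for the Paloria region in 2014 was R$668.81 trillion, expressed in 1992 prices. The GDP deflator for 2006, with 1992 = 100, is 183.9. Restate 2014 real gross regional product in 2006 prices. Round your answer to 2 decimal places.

R$1,229.94 trillion

Real gross regional product in 2006 prices = Real gross regional product in 1992 prices × (P_2006/P_1992) = 668.81 × 1.839 = 1229.94.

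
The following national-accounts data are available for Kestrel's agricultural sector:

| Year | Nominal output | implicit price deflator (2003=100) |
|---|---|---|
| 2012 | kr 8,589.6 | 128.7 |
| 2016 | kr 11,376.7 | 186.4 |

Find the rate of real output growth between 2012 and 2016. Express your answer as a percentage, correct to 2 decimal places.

Real output 2012 = 8589.6 / 1.287 = 6674.13.
Real output 2016 = 11376.7 / 1.864 = 6103.38.
Real growth = 6103.38 / 6674.13 − 1 = -0.0855.

-8.55%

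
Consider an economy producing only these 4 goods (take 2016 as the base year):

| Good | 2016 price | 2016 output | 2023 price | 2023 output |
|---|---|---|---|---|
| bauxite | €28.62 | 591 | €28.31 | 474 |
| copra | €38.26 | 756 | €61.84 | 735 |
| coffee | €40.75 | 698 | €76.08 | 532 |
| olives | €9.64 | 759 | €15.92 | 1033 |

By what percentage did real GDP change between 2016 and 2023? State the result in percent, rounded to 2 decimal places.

Real GDP 2016 = Nominal GDP 2016 = 28.62·591 + 38.26·756 + 40.75·698 + 9.64·759 = 81599.24.
Real GDP 2023 (at 2016 prices) = 28.62·474 + 38.26·735 + 40.75·532 + 9.64·1033 = 73324.10.
Real growth = 73324.10/81599.24 − 1 = -0.1014.

-10.14%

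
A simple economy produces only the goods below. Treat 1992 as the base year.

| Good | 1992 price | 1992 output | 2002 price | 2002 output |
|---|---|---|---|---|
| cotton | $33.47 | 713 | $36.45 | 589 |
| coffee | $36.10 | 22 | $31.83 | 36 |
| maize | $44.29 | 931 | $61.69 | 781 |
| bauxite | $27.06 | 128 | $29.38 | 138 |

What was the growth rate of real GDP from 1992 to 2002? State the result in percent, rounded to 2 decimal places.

-14.44%

Real GDP 1992 = Nominal GDP 1992 = 33.47·713 + 36.10·22 + 44.29·931 + 27.06·128 = 69355.98.
Real GDP 2002 (at 1992 prices) = 33.47·589 + 36.10·36 + 44.29·781 + 27.06·138 = 59338.20.
Real growth = 59338.20/69355.98 − 1 = -0.1444.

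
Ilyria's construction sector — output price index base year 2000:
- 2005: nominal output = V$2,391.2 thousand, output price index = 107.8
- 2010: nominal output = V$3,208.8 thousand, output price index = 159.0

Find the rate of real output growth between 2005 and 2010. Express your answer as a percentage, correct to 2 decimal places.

Deflate each year: 2005 → 2391.2/1.078 = 2218.18; 2010 → 3208.8/1.590 = 2018.11.
So real output changed by 2018.11/2218.18 − 1 = -0.0902, i.e. -9.02%.

-9.02%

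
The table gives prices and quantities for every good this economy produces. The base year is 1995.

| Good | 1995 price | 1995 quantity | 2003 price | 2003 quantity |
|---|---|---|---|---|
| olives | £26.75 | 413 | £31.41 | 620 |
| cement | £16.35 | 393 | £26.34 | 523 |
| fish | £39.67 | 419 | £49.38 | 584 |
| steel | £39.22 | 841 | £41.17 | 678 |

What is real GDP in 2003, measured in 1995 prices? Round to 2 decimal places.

Real GDP 2003 = Σ (p_1995 × q_2003) = 26.75·620 + 16.35·523 + 39.67·584 + 39.22·678 = 74894.49.

£74894.49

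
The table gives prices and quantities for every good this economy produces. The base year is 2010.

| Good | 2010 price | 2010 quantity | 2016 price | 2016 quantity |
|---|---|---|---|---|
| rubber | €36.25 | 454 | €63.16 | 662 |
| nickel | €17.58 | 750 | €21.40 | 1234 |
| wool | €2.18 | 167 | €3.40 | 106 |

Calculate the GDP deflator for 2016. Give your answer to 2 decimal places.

149.34

Nominal GDP 2016 = 63.16·662 + 21.40·1234 + 3.40·106 = 68579.92.
Real GDP 2016 (at 2010 prices) = 36.25·662 + 17.58·1234 + 2.18·106 = 45922.30.
Deflator = Nominal/Real × 100 = 68579.92/45922.30 × 100 = 149.339.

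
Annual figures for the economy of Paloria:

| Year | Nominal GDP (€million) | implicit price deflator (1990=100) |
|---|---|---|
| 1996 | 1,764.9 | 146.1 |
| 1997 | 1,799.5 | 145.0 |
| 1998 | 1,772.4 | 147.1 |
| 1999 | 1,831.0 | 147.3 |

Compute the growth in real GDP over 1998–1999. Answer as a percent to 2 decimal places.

Real GDP 1998 = 1772.4/1.471 = 1204.89.
Real GDP 1999 = 1831.0/1.473 = 1243.04.
Change = 1243.04/1204.89 − 1 = 0.0317.

3.17%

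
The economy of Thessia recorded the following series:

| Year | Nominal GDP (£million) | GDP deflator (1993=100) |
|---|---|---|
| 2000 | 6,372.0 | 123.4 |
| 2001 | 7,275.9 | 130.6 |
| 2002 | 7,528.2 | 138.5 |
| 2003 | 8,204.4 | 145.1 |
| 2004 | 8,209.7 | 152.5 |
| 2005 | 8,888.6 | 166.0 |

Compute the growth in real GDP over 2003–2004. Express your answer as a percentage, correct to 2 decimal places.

Real GDP 2003 = 8204.4/1.451 = 5654.31.
Real GDP 2004 = 8209.7/1.525 = 5383.41.
Change = 5383.41/5654.31 − 1 = -0.0479.

-4.79%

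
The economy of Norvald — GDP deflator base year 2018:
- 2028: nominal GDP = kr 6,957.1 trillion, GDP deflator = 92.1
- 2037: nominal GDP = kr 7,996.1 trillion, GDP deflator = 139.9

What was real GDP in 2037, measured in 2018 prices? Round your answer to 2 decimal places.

kr 5,715.58 trillion

Real GDP = Nominal / (GDP deflator/100) = 7996.1 / 1.399 = 5715.58.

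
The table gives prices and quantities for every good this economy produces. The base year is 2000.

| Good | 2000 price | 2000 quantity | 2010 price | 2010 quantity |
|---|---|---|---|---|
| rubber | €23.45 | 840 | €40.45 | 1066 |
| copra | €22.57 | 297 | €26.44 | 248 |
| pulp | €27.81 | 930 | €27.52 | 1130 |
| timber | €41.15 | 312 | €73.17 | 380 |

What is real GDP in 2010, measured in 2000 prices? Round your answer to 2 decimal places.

€77657.36

Real GDP 2010 = Σ (p_2000 × q_2010) = 23.45·1066 + 22.57·248 + 27.81·1130 + 41.15·380 = 77657.36.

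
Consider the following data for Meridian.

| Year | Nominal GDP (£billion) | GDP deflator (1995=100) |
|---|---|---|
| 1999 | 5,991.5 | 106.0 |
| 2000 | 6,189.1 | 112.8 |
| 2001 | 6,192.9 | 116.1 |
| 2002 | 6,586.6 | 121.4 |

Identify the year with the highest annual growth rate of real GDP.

2002

2000: real = 6189.1/1.128 = 5486.79; growth vs 1999 (5652.36) = -2.93%.
2001: real = 6192.9/1.161 = 5334.11; growth vs 2000 (5486.79) = -2.78%.
2002: real = 6586.6/1.214 = 5425.54; growth vs 2001 (5334.11) = 1.71%.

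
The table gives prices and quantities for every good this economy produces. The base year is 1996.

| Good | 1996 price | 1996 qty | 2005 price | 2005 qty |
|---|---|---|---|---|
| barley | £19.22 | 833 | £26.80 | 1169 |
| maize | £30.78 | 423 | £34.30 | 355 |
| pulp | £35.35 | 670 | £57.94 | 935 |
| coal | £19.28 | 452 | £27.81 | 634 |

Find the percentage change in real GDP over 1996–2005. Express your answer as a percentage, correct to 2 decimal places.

28.07%

Real GDP 1996 = Nominal GDP 1996 = 19.22·833 + 30.78·423 + 35.35·670 + 19.28·452 = 61429.26.
Real GDP 2005 (at 1996 prices) = 19.22·1169 + 30.78·355 + 35.35·935 + 19.28·634 = 78670.85.
Real growth = 78670.85/61429.26 − 1 = 0.2807.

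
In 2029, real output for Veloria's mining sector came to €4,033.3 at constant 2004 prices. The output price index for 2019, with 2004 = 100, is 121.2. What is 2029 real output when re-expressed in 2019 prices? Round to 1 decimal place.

Real output in 2019 prices = Real output in 2004 prices × (P_2019/P_2004) = 4033.3 × 1.212 = 4888.36.

€4,888.4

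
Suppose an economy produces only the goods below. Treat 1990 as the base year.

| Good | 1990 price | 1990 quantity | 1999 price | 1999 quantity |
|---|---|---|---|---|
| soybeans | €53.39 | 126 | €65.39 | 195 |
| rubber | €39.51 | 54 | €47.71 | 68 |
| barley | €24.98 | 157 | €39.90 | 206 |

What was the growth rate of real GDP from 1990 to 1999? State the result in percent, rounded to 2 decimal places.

Real GDP 1990 = Nominal GDP 1990 = 53.39·126 + 39.51·54 + 24.98·157 = 12782.54.
Real GDP 1999 (at 1990 prices) = 53.39·195 + 39.51·68 + 24.98·206 = 18243.61.
Real growth = 18243.61/12782.54 − 1 = 0.4272.

42.72%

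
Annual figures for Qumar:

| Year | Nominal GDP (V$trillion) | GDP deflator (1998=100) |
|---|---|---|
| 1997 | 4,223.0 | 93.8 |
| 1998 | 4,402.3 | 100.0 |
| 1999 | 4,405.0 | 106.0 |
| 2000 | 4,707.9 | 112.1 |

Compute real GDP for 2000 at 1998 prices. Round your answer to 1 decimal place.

V$4,199.7 trillion

Real GDP 2000 = 4707.9 / 1.121 = 4199.73.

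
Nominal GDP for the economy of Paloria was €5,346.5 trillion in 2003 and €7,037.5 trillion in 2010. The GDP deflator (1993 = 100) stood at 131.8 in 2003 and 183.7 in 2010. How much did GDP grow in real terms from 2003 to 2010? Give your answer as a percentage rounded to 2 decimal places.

-5.56%

Real GDP 2003 = 5346.5 / 1.318 = 4056.53.
Real GDP 2010 = 7037.5 / 1.837 = 3830.97.
Real growth = 3830.97 / 4056.53 − 1 = -0.0556.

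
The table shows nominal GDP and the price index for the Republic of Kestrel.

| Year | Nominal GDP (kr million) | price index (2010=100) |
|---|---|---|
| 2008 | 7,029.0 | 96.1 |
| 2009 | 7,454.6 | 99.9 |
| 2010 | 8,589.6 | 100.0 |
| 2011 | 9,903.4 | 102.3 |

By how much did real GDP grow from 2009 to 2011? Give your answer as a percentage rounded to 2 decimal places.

29.73%

Real GDP 2009 = 7454.6/0.999 = 7462.06.
Real GDP 2011 = 9903.4/1.023 = 9680.74.
Change = 9680.74/7462.06 − 1 = 0.2973.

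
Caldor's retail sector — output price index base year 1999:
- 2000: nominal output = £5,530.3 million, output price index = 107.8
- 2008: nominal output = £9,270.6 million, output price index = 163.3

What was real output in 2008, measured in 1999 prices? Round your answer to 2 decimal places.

Real output = Nominal / (output price index/100) = 9270.6 / 1.633 = 5677.04.

£5,677.04 million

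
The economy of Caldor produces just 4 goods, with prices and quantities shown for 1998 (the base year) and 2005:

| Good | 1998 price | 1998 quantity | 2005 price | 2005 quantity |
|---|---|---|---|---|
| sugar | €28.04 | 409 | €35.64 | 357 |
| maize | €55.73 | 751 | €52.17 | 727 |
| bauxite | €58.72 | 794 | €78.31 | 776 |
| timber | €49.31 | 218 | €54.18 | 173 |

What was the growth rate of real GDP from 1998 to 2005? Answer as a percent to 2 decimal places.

-5.48%

Real GDP 1998 = Nominal GDP 1998 = 28.04·409 + 55.73·751 + 58.72·794 + 49.31·218 = 110694.85.
Real GDP 2005 (at 1998 prices) = 28.04·357 + 55.73·727 + 58.72·776 + 49.31·173 = 104623.34.
Real growth = 104623.34/110694.85 − 1 = -0.0548.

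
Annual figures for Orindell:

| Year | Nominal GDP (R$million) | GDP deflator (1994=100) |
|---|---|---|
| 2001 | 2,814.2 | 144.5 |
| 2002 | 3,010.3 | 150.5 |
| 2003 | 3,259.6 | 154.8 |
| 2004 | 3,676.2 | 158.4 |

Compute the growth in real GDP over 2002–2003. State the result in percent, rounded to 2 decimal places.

Real GDP 2002 = 3010.3/1.505 = 2000.20.
Real GDP 2003 = 3259.6/1.548 = 2105.68.
Change = 2105.68/2000.20 − 1 = 0.0527.

5.27%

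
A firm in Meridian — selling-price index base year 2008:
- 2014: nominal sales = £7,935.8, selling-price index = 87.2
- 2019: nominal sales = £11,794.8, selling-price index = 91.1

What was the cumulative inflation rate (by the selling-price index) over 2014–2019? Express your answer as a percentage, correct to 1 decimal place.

Price-level change = 91.1 / 87.2 − 1 = 0.0447.

4.5%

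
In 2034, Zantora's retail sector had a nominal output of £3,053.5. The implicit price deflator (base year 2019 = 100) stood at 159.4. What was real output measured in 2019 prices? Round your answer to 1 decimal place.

£1,915.6

Real output = Nominal / (implicit price deflator/100) = 3053.5 / 1.594 = 1915.62.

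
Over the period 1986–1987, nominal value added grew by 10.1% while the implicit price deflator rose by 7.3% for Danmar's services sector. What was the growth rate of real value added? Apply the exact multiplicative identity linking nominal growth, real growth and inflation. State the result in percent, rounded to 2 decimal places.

(1 + g_nom) = (1 + g_real)(1 + π), so g_real = 1.1010 / 1.0730 − 1 = 0.02610.

2.61%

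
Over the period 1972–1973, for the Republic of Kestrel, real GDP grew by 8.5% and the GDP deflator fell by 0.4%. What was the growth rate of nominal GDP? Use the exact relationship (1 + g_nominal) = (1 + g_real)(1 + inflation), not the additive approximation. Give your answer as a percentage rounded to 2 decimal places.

8.07%

(1 + g_nom) = (1 + g_real)(1 + π) = 1.0850 × 0.9960 = 1.08066.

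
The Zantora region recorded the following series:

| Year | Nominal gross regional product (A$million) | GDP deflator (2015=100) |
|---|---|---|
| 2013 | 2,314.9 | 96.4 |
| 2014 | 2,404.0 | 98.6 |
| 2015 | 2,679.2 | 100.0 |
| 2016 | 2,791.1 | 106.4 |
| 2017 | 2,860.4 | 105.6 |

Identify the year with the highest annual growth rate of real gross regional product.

2014: real = 2404.0/0.986 = 2438.13; growth vs 2013 (2401.35) = 1.53%.
2015: real = 2679.2/1.000 = 2679.20; growth vs 2014 (2438.13) = 9.89%.
2016: real = 2791.1/1.064 = 2623.21; growth vs 2015 (2679.20) = -2.09%.
2017: real = 2860.4/1.056 = 2708.71; growth vs 2016 (2623.21) = 3.26%.

2015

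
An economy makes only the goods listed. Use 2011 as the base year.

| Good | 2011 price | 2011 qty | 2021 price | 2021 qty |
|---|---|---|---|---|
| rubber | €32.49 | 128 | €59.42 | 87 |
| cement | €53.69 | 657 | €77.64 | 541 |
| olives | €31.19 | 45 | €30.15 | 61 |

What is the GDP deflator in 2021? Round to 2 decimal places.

145.11

Nominal GDP 2021 = 59.42·87 + 77.64·541 + 30.15·61 = 49011.93.
Real GDP 2021 (at 2011 prices) = 32.49·87 + 53.69·541 + 31.19·61 = 33775.51.
Deflator = Nominal/Real × 100 = 49011.93/33775.51 × 100 = 145.111.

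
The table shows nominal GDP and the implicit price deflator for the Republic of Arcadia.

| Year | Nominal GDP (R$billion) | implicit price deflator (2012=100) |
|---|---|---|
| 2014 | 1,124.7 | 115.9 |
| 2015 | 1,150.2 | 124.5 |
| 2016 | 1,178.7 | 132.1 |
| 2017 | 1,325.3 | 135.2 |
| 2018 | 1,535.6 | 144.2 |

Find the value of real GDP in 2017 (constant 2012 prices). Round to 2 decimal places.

R$980.25 billion

Real GDP 2017 = 1325.3 / 1.352 = 980.25.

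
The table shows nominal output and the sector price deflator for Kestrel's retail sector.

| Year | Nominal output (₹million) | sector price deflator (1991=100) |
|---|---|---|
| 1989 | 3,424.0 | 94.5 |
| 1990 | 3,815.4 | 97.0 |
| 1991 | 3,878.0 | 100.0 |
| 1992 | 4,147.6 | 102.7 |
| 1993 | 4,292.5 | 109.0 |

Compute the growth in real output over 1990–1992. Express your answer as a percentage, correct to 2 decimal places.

Real output 1990 = 3815.4/0.970 = 3933.40.
Real output 1992 = 4147.6/1.027 = 4038.56.
Change = 4038.56/3933.40 − 1 = 0.0267.

2.67%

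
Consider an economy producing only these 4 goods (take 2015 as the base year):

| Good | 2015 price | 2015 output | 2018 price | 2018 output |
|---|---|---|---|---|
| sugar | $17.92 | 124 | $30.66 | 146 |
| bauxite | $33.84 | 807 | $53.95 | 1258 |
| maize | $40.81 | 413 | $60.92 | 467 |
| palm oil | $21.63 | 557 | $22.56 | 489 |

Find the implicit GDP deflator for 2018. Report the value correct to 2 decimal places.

Nominal GDP 2018 = 30.66·146 + 53.95·1258 + 60.92·467 + 22.56·489 = 111826.94.
Real GDP 2018 (at 2015 prices) = 17.92·146 + 33.84·1258 + 40.81·467 + 21.63·489 = 74822.38.
Deflator = Nominal/Real × 100 = 111826.94/74822.38 × 100 = 149.457.

149.46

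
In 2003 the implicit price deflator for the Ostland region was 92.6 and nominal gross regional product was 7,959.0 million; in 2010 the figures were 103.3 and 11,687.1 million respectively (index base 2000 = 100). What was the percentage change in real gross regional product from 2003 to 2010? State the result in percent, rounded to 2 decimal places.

31.63%

Deflate each year: 2003 → 7959.0/0.926 = 8595.03; 2010 → 11687.1/1.033 = 11313.75.
So real gross regional product changed by 11313.75/8595.03 − 1 = 0.3163, i.e. 31.63%.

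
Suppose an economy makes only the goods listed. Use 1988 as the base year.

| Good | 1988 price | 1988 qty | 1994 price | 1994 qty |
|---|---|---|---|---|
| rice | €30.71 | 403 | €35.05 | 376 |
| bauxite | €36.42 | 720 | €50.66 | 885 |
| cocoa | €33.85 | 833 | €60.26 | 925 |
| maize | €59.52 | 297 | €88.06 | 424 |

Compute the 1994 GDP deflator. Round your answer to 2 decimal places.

150.60

Nominal GDP 1994 = 35.05·376 + 50.66·885 + 60.26·925 + 88.06·424 = 151090.84.
Real GDP 1994 (at 1988 prices) = 30.71·376 + 36.42·885 + 33.85·925 + 59.52·424 = 100326.39.
Deflator = Nominal/Real × 100 = 151090.84/100326.39 × 100 = 150.599.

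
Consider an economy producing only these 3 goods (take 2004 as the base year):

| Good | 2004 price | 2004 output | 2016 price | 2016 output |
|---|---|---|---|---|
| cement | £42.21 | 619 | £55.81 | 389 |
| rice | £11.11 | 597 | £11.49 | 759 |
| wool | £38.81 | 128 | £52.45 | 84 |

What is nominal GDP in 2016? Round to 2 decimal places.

£34836.80

Nominal GDP 2016 = Σ (p_2016 × q_2016) = 55.81·389 + 11.49·759 + 52.45·84 = 34836.80.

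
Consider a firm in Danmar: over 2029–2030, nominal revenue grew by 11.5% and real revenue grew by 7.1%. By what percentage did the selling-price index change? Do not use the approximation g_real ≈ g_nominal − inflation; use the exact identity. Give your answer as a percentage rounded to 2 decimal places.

(1 + g_nom) = (1 + g_real)(1 + π), so π = 1.1150 / 1.0710 − 1 = 0.04108.

4.11%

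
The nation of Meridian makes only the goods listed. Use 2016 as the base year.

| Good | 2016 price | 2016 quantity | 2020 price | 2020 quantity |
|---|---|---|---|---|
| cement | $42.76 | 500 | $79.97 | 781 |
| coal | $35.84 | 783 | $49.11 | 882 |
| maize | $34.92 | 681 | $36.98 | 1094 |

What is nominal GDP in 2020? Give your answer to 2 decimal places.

$146227.71

Nominal GDP 2020 = Σ (p_2020 × q_2020) = 79.97·781 + 49.11·882 + 36.98·1094 = 146227.71.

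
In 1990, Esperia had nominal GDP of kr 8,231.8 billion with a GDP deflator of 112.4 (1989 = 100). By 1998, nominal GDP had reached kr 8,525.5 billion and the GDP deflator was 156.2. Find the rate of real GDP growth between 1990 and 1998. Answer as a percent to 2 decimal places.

Real GDP 1990 = 8231.8 / 1.124 = 7323.67.
Real GDP 1998 = 8525.5 / 1.562 = 5458.07.
Real growth = 5458.07 / 7323.67 − 1 = -0.2547.

-25.47%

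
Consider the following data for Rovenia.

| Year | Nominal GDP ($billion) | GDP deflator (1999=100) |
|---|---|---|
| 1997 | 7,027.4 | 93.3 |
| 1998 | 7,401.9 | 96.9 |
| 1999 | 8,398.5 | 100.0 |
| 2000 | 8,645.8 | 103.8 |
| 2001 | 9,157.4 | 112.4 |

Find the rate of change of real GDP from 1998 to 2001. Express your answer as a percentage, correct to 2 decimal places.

Real GDP 1998 = 7401.9/0.969 = 7638.70.
Real GDP 2001 = 9157.4/1.124 = 8147.15.
Change = 8147.15/7638.70 − 1 = 0.0666.

6.66%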